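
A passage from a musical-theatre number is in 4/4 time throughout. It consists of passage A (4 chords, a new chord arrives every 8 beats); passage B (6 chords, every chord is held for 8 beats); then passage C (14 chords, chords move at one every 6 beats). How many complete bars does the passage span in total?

41 bars

A: 4 × 8 = 32 beats = 8 bars.
B: 6 × 8 = 48 beats = 12 bars.
C: 14 × 6 = 84 beats = 21 bars.
Total: 8 + 12 + 21 = 41 bars.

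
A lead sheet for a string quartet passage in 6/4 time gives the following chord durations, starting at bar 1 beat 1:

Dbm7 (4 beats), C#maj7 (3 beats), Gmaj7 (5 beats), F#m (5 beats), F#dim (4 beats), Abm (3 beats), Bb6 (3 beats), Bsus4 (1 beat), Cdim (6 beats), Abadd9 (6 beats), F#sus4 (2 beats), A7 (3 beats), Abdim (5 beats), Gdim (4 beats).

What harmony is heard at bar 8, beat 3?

A7

Beat 3 of bar 8 is beat (8−1)×6 + 3 = 45 overall.
Running totals: Dbm7 ends at 4, C#maj7 ends at 7, Gmaj7 ends at 12, F#m ends at 17, F#dim ends at 21, Abm ends at 24, Bb6 ends at 27, Bsus4 ends at 28, Cdim ends at 34, Abadd9 ends at 40, F#sus4 ends at 42, A7 ends at 45.
Beat 45 falls within A7.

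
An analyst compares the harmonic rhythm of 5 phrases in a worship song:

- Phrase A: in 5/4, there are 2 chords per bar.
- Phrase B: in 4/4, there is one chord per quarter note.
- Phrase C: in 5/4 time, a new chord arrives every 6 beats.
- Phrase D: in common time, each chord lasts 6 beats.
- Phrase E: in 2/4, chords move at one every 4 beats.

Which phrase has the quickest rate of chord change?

Phrase B

A: 5 beats/bar ÷ 2.5 beats/chord = 2 chords/bar.
B: 4 beats/bar ÷ 1 beat/chord = 4 chords/bar.
C: 5 beats/bar ÷ 6 beats/chord = 5/6 chords/bar.
D: 4 beats/bar ÷ 6 beats/chord = 2/3 chords/bar.
E: 2 beats/bar ÷ 4 beats/chord = 0.5 chords/bar.
Fastest is B at 4 chords/bar.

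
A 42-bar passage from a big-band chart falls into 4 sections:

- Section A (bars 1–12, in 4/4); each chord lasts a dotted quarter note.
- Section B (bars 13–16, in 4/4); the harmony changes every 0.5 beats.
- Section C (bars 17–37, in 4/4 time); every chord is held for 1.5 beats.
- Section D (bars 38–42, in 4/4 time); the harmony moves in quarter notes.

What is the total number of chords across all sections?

A: 12·4 = 48 beats, 48/1.5 = 32 chords.
B: 4·4 = 16 beats, 16/0.5 = 32 chords.
C: 21·4 = 84 beats, 84/1.5 = 56 chords.
D: 5·4 = 20 beats, 20/1 = 20 chords.
Total: 32 + 32 + 56 + 20 = 140.

140 chords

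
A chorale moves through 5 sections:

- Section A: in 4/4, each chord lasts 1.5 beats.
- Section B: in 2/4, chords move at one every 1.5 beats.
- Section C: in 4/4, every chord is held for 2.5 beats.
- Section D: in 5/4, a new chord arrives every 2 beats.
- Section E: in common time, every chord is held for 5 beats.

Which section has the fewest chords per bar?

A: 4 beats/bar ÷ 1.5 beats/chord = 8/3 chords/bar.
B: 2 beats/bar ÷ 1.5 beats/chord = 4/3 chords/bar.
C: 4 beats/bar ÷ 2.5 beats/chord = 1.6 chords/bar.
D: 5 beats/bar ÷ 2 beats/chord = 2.5 chords/bar.
E: 4 beats/bar ÷ 5 beats/chord = 0.8 chords/bar.
Slowest is E at 0.8 chords/bar.

Section E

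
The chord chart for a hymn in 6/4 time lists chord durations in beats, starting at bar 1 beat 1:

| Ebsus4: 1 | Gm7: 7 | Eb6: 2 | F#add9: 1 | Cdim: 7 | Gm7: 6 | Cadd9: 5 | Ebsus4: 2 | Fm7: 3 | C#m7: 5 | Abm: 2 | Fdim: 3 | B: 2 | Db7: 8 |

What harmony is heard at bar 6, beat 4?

Fm7

Beat 4 of bar 6 is beat (6−1)×6 + 4 = 34 overall.
Running totals: Ebsus4 ends at 1, Gm7 ends at 8, Eb6 ends at 10, F#add9 ends at 11, Cdim ends at 18, Gm7 ends at 24, Cadd9 ends at 29, Ebsus4 ends at 31, Fm7 ends at 34.
Beat 34 falls within Fm7.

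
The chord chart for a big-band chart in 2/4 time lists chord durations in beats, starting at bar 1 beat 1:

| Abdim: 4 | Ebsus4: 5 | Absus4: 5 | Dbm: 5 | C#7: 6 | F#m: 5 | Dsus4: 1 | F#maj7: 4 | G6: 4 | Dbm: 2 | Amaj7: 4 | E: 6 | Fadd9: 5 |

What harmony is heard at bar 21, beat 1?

Dbm

Beat 1 of bar 21 is beat (21−1)×2 + 1 = 41 overall.
Running totals: Abdim ends at 4, Ebsus4 ends at 9, Absus4 ends at 14, Dbm ends at 19, C#7 ends at 25, F#m ends at 30, Dsus4 ends at 31, F#maj7 ends at 35, G6 ends at 39, Dbm ends at 41.
Beat 41 falls within Dbm.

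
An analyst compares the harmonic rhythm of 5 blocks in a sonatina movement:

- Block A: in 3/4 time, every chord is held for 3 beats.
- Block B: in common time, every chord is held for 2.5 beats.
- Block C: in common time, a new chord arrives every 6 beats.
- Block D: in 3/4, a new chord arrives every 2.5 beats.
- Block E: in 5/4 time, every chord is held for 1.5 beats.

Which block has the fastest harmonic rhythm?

A: each chord is 3 beats in 3/4, so 1 per bar.
B: each chord is 2.5 beats in 4/4, so 1.6 per bar.
C: each chord is 6 beats in 4/4, so 2/3 per bar.
D: each chord is 2.5 beats in 3/4, so 1.2 per bar.
E: each chord is 1.5 beats in 5/4, so 10/3 per bar.
Fastest is E at 10/3 chords/bar.

Block E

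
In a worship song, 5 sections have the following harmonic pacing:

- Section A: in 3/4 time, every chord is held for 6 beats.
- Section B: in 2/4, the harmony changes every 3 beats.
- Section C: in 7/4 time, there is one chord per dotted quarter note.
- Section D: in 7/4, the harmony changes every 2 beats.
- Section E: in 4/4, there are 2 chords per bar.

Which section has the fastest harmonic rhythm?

Section C

A: each chord is 6 beats in 3/4, so 0.5 per bar.
B: each chord is 3 beats in 2/4, so 2/3 per bar.
C: each chord is 1.5 beats in 7/4, so 14/3 per bar.
D: each chord is 2 beats in 7/4, so 3.5 per bar.
E: each chord is 2 beats in 4/4, so 2 per bar.
Fastest is C at 14/3 chords/bar.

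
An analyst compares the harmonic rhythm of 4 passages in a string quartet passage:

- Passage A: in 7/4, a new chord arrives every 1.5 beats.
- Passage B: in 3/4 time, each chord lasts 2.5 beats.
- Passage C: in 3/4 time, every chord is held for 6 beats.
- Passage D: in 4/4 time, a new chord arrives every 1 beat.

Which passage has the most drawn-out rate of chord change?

Passage C

A: each chord is 1.5 beats in 7/4, so 14/3 per bar.
B: each chord is 2.5 beats in 3/4, so 1.2 per bar.
C: each chord is 6 beats in 3/4, so 0.5 per bar.
D: each chord is 1 beat in 4/4, so 4 per bar.
Slowest is C at 0.5 chords/bar.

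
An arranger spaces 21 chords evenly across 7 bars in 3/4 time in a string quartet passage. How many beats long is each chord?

1 beat

7 bars × 3 beats/bar = 21 beats total.
21 beats ÷ 21 chords = 1 beats per chord.
(That is a quarter note.)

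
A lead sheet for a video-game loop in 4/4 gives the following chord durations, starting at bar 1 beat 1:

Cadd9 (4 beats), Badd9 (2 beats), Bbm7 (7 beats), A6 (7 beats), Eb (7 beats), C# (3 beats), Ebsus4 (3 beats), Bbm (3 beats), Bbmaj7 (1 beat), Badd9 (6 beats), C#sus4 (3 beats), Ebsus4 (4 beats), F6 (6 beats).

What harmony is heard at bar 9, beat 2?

Bbm

Beat 2 of bar 9 is beat (9−1)×4 + 2 = 34 overall.
Running totals: Cadd9 ends at 4, Badd9 ends at 6, Bbm7 ends at 13, A6 ends at 20, Eb ends at 27, C# ends at 30, Ebsus4 ends at 33, Bbm ends at 36.
Beat 34 falls within Bbm.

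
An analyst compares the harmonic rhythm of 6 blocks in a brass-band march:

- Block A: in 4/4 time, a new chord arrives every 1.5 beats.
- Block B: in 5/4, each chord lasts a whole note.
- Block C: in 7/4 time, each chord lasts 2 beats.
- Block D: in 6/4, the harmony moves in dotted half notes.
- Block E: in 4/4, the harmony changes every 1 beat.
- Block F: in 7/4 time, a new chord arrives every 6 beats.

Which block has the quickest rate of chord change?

Block E

A: 4/1.5 = 8/3 chords/bar.
B: 5/4 = 1.25 chords/bar.
C: 7/2 = 3.5 chords/bar.
D: 6/3 = 2 chords/bar.
E: 4/1 = 4 chords/bar.
F: 7/6 = 7/6 chords/bar.
Fastest is E at 4 chords/bar.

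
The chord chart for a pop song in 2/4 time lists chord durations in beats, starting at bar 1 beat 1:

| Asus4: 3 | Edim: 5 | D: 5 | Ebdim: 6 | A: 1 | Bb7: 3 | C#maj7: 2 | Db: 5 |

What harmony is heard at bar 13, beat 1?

C#maj7

Beat 1 of bar 13 is beat (13−1)×2 + 1 = 25 overall.
Running totals: Asus4 ends at 3, Edim ends at 8, D ends at 13, Ebdim ends at 19, A ends at 20, Bb7 ends at 23, C#maj7 ends at 25.
Beat 25 falls within C#maj7.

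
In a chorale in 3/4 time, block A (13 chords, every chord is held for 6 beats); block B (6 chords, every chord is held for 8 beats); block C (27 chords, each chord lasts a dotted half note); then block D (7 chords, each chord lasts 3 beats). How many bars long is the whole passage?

A: 13 × 6 = 78 beats = 26 bars.
B: 6 × 8 = 48 beats = 16 bars.
C: 27 × 3 = 81 beats = 27 bars.
D: 7 × 3 = 21 beats = 7 bars.
Total: 26 + 16 + 27 + 7 = 76 bars.

76 bars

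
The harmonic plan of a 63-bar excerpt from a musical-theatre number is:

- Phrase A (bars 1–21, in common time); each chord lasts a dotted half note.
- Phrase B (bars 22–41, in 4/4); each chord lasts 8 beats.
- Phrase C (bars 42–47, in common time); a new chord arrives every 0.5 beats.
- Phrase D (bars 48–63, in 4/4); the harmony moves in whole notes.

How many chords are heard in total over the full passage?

A has 84 beats and chords last 3 each, so 28 chords.
B has 80 beats and chords last 8 each, so 10 chords.
C has 24 beats and chords last 0.5 each, so 48 chords.
D has 64 beats and chords last 4 each, so 16 chords.
Total: 28 + 10 + 48 + 16 = 102.

102 chords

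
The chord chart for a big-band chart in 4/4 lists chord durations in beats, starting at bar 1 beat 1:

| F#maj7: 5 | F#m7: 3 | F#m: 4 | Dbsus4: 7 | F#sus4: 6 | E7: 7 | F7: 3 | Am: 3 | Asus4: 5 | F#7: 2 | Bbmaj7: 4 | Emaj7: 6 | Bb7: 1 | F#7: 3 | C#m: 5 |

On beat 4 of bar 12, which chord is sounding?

Bbmaj7

Beat 4 of bar 12 is beat (12−1)×4 + 4 = 48 overall.
Running totals: F#maj7 ends at 5, F#m7 ends at 8, F#m ends at 12, Dbsus4 ends at 19, F#sus4 ends at 25, E7 ends at 32, F7 ends at 35, Am ends at 38, Asus4 ends at 43, F#7 ends at 45, Bbmaj7 ends at 49.
Beat 48 falls within Bbmaj7.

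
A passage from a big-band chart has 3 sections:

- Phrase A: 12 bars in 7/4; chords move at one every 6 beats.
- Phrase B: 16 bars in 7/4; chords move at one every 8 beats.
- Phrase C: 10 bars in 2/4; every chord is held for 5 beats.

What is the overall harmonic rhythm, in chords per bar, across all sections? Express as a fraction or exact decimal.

16/19 chords per bar

A: 12 × 7 = 84 beats ÷ 6 = 14 chords.
B: 16 × 7 = 112 beats ÷ 8 = 14 chords.
C: 10 × 2 = 20 beats ÷ 5 = 4 chords.
Overall: 32 chords over 38 bars → 32/38 = 16/19 chords per bar.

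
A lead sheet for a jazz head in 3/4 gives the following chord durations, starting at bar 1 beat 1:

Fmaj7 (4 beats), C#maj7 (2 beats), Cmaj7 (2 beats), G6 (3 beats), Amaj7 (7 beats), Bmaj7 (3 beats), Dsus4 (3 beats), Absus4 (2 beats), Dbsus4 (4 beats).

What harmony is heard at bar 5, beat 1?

Beat 1 of bar 5 is beat (5−1)×3 + 1 = 13 overall.
Running totals: Fmaj7 ends at 4, C#maj7 ends at 6, Cmaj7 ends at 8, G6 ends at 11, Amaj7 ends at 18.
Beat 13 falls within Amaj7.

Amaj7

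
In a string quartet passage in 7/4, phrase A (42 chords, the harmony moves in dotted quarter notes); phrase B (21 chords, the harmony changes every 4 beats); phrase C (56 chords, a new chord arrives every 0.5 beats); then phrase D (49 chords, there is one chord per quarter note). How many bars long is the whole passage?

A: 42 × 1.5 = 63 beats = 9 bars.
B: 21 × 4 = 84 beats = 12 bars.
C: 56 × 0.5 = 28 beats = 4 bars.
D: 49 × 1 = 49 beats = 7 bars.
Total: 9 + 12 + 4 + 7 = 32 bars.

32 bars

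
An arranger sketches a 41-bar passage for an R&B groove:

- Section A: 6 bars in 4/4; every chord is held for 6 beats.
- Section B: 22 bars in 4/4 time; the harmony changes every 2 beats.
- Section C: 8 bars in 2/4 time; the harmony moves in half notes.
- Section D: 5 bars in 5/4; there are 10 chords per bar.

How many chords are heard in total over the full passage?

A has 24 beats and chords last 6 each, so 4 chords.
B has 88 beats and chords last 2 each, so 44 chords.
C has 16 beats and chords last 2 each, so 8 chords.
D has 25 beats and chords last 0.5 each, so 50 chords.
Total: 4 + 44 + 8 + 50 = 106.

106 chords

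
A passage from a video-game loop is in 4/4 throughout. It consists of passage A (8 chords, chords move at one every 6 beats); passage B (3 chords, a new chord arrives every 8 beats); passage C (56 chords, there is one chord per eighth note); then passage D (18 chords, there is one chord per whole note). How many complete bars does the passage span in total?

A: 8 × 6 = 48 beats = 12 bars.
B: 3 × 8 = 24 beats = 6 bars.
C: 56 × 0.5 = 28 beats = 7 bars.
D: 18 × 4 = 72 beats = 18 bars.
Total: 12 + 6 + 7 + 18 = 43 bars.

43 bars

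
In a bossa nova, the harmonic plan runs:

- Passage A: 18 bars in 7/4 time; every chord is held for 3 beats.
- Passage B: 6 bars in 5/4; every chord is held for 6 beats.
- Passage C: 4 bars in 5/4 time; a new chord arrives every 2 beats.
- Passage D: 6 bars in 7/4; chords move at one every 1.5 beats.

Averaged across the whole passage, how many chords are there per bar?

2.5 chords per bar

A: 18 bars of 7 beats is 126 beats; at 3 beats each that's 42 chords.
B: 6 bars of 5 beats is 30 beats; at 6 beats each that's 5 chords.
C: 4 bars of 5 beats is 20 beats; at 2 beats each that's 10 chords.
D: 6 bars of 7 beats is 42 beats; at 1.5 beats each that's 28 chords.
Overall: 85 chords over 34 bars → 85/34 = 2.5 chords per bar.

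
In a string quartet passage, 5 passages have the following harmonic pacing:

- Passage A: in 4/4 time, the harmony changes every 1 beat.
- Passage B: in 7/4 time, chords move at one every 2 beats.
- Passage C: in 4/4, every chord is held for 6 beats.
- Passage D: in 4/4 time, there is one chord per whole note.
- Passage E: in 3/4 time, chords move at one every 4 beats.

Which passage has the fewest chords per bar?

A: 4/1 = 4 chords/bar.
B: 7/2 = 3.5 chords/bar.
C: 4/6 = 2/3 chords/bar.
D: 4/4 = 1 chord/bar.
E: 3/4 = 0.75 chords/bar.
Slowest is C at 2/3 chords/bar.

Passage C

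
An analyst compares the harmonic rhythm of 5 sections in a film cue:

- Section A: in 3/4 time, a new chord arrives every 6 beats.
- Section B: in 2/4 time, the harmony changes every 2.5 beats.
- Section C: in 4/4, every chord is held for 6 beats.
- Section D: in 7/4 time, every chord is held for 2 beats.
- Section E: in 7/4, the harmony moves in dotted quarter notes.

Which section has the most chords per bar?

A: 3 beats/bar ÷ 6 beats/chord = 0.5 chords/bar.
B: 2 beats/bar ÷ 2.5 beats/chord = 0.8 chords/bar.
C: 4 beats/bar ÷ 6 beats/chord = 2/3 chords/bar.
D: 7 beats/bar ÷ 2 beats/chord = 3.5 chords/bar.
E: 7 beats/bar ÷ 1.5 beats/chord = 14/3 chords/bar.
Fastest is E at 14/3 chords/bar.

Section E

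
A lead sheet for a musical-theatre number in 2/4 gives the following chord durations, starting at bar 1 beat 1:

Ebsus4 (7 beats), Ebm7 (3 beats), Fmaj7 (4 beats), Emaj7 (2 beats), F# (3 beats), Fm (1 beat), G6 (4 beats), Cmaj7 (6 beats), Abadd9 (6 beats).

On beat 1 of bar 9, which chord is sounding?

F#

Beat 1 of bar 9 is beat (9−1)×2 + 1 = 17 overall.
Running totals: Ebsus4 ends at 7, Ebm7 ends at 10, Fmaj7 ends at 14, Emaj7 ends at 16, F# ends at 19.
Beat 17 falls within F#.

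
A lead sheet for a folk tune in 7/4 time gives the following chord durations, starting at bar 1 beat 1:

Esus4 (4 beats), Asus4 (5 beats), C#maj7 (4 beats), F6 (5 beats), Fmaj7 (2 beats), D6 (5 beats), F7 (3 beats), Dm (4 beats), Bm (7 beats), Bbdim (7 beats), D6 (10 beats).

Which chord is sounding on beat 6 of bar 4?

Beat 6 of bar 4 is beat (4−1)×7 + 6 = 27 overall.
Running totals: Esus4 ends at 4, Asus4 ends at 9, C#maj7 ends at 13, F6 ends at 18, Fmaj7 ends at 20, D6 ends at 25, F7 ends at 28.
Beat 27 falls within F7.

F7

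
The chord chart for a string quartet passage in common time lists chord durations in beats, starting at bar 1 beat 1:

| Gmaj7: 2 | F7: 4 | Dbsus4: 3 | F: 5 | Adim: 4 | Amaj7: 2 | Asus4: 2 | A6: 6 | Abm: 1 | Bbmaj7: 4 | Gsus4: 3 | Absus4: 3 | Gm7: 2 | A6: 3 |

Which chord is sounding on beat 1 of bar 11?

Beat 1 of bar 11 is beat (11−1)×4 + 1 = 41 overall.
Running totals: Gmaj7 ends at 2, F7 ends at 6, Dbsus4 ends at 9, F ends at 14, Adim ends at 18, Amaj7 ends at 20, Asus4 ends at 22, A6 ends at 28, Abm ends at 29, Bbmaj7 ends at 33, Gsus4 ends at 36, Absus4 ends at 39, Gm7 ends at 41.
Beat 41 falls within Gm7.

Gm7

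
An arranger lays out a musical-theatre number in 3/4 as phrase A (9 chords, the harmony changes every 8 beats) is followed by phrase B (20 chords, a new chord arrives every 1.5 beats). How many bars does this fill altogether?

34 bars

A: 9 × 8 = 72 beats = 24 bars.
B: 20 × 1.5 = 30 beats = 10 bars.
Total: 24 + 10 = 34 bars.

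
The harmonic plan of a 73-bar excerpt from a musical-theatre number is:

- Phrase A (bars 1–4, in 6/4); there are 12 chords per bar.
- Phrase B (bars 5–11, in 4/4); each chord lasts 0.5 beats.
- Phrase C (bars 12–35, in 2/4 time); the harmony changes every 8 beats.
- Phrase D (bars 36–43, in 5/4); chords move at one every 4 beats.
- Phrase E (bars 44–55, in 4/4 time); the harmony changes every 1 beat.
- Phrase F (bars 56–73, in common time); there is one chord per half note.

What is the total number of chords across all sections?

204 chords

A has 24 beats and chords last 0.5 each, so 48 chords.
B has 28 beats and chords last 0.5 each, so 56 chords.
C has 48 beats and chords last 8 each, so 6 chords.
D has 40 beats and chords last 4 each, so 10 chords.
E has 48 beats and chords last 1 each, so 48 chords.
F has 72 beats and chords last 2 each, so 36 chords.
Total: 48 + 56 + 6 + 10 + 48 + 36 = 204.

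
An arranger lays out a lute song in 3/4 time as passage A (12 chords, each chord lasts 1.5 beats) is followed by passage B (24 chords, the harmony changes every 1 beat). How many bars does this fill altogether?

A: 12 × 1.5 = 18 beats = 6 bars.
B: 24 × 1 = 24 beats = 8 bars.
Total: 6 + 8 = 14 bars.

14 bars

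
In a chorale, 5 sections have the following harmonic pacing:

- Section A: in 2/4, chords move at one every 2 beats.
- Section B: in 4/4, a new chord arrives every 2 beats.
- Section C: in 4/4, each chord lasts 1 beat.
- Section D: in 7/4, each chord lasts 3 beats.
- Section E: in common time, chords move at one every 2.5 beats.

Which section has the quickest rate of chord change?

Section C

A: each chord is 2 beats in 2/4, so 1 per bar.
B: each chord is 2 beats in 4/4, so 2 per bar.
C: each chord is 1 beat in 4/4, so 4 per bar.
D: each chord is 3 beats in 7/4, so 7/3 per bar.
E: each chord is 2.5 beats in 4/4, so 1.6 per bar.
Fastest is C at 4 chords/bar.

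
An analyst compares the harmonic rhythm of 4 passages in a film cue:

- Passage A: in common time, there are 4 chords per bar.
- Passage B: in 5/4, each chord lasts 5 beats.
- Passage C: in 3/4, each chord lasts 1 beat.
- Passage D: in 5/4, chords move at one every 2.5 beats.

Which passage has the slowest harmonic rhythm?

Passage B

A: 4/1 = 4 chords/bar.
B: 5/5 = 1 chord/bar.
C: 3/1 = 3 chords/bar.
D: 5/2.5 = 2 chords/bar.
Slowest is B at 1 chords/bar.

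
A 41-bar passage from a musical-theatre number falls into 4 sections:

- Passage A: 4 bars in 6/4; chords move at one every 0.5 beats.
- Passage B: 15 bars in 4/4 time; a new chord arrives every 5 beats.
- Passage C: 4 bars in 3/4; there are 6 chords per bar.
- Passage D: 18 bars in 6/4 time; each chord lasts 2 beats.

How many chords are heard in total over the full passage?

138 chords

A: 4·6 = 24 beats, 24/0.5 = 48 chords.
B: 15·4 = 60 beats, 60/5 = 12 chords.
C: 4·3 = 12 beats, 12/0.5 = 24 chords.
D: 18·6 = 108 beats, 108/2 = 54 chords.
Total: 48 + 12 + 24 + 54 = 138.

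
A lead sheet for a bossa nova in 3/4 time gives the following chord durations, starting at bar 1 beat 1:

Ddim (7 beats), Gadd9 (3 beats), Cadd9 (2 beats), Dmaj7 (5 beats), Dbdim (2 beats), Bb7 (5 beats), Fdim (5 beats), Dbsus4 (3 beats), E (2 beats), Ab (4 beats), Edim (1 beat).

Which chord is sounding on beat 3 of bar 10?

Dbsus4

Beat 3 of bar 10 is beat (10−1)×3 + 3 = 30 overall.
Running totals: Ddim ends at 7, Gadd9 ends at 10, Cadd9 ends at 12, Dmaj7 ends at 17, Dbdim ends at 19, Bb7 ends at 24, Fdim ends at 29, Dbsus4 ends at 32.
Beat 30 falls within Dbsus4.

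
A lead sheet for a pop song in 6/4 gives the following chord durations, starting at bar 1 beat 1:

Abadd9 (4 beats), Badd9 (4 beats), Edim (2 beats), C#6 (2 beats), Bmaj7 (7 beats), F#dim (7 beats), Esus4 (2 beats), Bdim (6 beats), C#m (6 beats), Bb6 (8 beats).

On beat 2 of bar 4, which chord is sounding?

Beat 2 of bar 4 is beat (4−1)×6 + 2 = 20 overall.
Running totals: Abadd9 ends at 4, Badd9 ends at 8, Edim ends at 10, C#6 ends at 12, Bmaj7 ends at 19, F#dim ends at 26.
Beat 20 falls within F#dim.

F#dim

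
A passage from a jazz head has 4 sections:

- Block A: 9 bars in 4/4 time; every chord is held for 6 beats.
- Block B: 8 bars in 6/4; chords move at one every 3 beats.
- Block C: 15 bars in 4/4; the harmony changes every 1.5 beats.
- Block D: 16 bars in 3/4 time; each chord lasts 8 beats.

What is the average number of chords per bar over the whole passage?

17/12 chords per bar

A: 9 bars of 4 beats is 36 beats; at 6 beats each that's 6 chords.
B: 8 bars of 6 beats is 48 beats; at 3 beats each that's 16 chords.
C: 15 bars of 4 beats is 60 beats; at 1.5 beats each that's 40 chords.
D: 16 bars of 3 beats is 48 beats; at 8 beats each that's 6 chords.
Overall: 68 chords over 48 bars → 68/48 = 17/12 chords per bar.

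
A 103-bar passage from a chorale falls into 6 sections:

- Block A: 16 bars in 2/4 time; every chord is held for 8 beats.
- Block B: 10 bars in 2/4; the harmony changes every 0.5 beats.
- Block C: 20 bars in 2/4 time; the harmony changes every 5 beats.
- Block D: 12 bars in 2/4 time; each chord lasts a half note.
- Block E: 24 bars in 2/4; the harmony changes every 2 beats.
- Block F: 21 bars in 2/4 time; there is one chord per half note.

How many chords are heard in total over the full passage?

109 chords

A has 32 beats and chords last 8 each, so 4 chords.
B has 20 beats and chords last 0.5 each, so 40 chords.
C has 40 beats and chords last 5 each, so 8 chords.
D has 24 beats and chords last 2 each, so 12 chords.
E has 48 beats and chords last 2 each, so 24 chords.
F has 42 beats and chords last 2 each, so 21 chords.
Total: 4 + 40 + 8 + 12 + 24 + 21 = 109.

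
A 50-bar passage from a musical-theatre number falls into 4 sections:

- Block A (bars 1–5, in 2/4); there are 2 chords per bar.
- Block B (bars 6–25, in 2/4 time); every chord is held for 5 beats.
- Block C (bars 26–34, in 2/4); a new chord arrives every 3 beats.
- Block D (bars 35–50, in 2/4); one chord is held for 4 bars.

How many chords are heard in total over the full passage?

A has 10 beats and chords last 1 each, so 10 chords.
B has 40 beats and chords last 5 each, so 8 chords.
C has 18 beats and chords last 3 each, so 6 chords.
D has 32 beats and chords last 8 each, so 4 chords.
Total: 10 + 8 + 6 + 4 = 28.

28 chords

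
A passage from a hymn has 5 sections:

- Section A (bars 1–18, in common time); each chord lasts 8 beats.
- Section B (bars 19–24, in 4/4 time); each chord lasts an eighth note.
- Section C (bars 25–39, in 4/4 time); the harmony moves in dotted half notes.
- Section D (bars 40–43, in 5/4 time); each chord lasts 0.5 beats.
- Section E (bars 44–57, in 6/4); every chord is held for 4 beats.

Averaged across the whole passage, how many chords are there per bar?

A: 18 × 4 = 72 beats ÷ 8 = 9 chords.
B: 6 × 4 = 24 beats ÷ 0.5 = 48 chords.
C: 15 × 4 = 60 beats ÷ 3 = 20 chords.
D: 4 × 5 = 20 beats ÷ 0.5 = 40 chords.
E: 14 × 6 = 84 beats ÷ 4 = 21 chords.
Overall: 138 chords over 57 bars → 138/57 = 46/19 chords per bar.

46/19 chords per bar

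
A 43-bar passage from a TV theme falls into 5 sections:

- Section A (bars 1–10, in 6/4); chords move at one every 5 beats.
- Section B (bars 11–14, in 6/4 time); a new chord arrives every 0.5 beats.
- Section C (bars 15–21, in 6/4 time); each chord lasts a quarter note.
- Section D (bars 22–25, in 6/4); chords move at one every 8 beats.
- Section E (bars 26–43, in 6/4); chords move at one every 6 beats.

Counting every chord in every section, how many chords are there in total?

A has 60 beats and chords last 5 each, so 12 chords.
B has 24 beats and chords last 0.5 each, so 48 chords.
C has 42 beats and chords last 1 each, so 42 chords.
D has 24 beats and chords last 8 each, so 3 chords.
E has 108 beats and chords last 6 each, so 18 chords.
Total: 12 + 48 + 42 + 3 + 18 = 123.

123 chords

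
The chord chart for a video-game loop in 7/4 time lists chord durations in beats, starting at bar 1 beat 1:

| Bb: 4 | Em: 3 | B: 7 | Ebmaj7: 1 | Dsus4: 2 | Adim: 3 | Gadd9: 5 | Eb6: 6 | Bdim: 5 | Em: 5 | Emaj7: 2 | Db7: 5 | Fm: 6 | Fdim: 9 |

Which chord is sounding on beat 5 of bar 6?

Beat 5 of bar 6 is beat (6−1)×7 + 5 = 40 overall.
Running totals: Bb ends at 4, Em ends at 7, B ends at 14, Ebmaj7 ends at 15, Dsus4 ends at 17, Adim ends at 20, Gadd9 ends at 25, Eb6 ends at 31, Bdim ends at 36, Em ends at 41.
Beat 40 falls within Em.

Em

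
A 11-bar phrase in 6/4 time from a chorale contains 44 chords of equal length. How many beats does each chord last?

1.5 beats

11 bars × 6 beats/bar = 66 beats total.
66 beats ÷ 44 chords = 1.5 beats per chord.
(That is a dotted quarter note.)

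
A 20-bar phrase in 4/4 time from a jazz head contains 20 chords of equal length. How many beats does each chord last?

20 bars × 4 beats/bar = 80 beats total.
80 beats ÷ 20 chords = 4 beats per chord.
(That is a whole note.)

4 beats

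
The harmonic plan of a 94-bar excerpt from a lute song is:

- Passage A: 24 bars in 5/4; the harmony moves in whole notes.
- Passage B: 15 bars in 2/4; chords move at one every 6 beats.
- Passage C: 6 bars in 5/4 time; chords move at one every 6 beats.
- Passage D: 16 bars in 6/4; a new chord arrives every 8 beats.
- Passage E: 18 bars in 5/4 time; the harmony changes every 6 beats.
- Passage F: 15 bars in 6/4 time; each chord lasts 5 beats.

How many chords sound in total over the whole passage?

85 chords

A has 120 beats and chords last 4 each, so 30 chords.
B has 30 beats and chords last 6 each, so 5 chords.
C has 30 beats and chords last 6 each, so 5 chords.
D has 96 beats and chords last 8 each, so 12 chords.
E has 90 beats and chords last 6 each, so 15 chords.
F has 90 beats and chords last 5 each, so 18 chords.
Total: 30 + 5 + 5 + 12 + 15 + 18 = 85.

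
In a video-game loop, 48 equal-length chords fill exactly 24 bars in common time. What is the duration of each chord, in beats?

24 bars × 4 beats/bar = 96 beats total.
96 beats ÷ 48 chords = 2 beats per chord.
(That is a half note.)

2 beats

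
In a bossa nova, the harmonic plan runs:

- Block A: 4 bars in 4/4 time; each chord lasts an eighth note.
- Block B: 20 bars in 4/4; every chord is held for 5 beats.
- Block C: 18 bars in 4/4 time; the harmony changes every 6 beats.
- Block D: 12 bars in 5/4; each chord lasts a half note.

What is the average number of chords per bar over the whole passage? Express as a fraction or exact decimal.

A: 4 × 4 = 16 beats ÷ 0.5 = 32 chords.
B: 20 × 4 = 80 beats ÷ 5 = 16 chords.
C: 18 × 4 = 72 beats ÷ 6 = 12 chords.
D: 12 × 5 = 60 beats ÷ 2 = 30 chords.
Overall: 90 chords over 54 bars → 90/54 = 5/3 chords per bar.

5/3 chords per bar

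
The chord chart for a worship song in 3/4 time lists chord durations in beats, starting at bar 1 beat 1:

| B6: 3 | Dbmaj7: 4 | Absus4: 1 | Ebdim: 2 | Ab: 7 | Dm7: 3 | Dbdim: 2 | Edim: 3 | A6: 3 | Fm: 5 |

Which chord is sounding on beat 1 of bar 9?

Edim

Beat 1 of bar 9 is beat (9−1)×3 + 1 = 25 overall.
Running totals: B6 ends at 3, Dbmaj7 ends at 7, Absus4 ends at 8, Ebdim ends at 10, Ab ends at 17, Dm7 ends at 20, Dbdim ends at 22, Edim ends at 25.
Beat 25 falls within Edim.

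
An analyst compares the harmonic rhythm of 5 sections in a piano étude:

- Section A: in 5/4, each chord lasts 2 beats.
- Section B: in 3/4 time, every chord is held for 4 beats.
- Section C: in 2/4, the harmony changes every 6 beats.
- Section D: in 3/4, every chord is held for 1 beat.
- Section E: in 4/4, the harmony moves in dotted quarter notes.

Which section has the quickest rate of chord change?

Section D

A: 5 beats/bar ÷ 2 beats/chord = 2.5 chords/bar.
B: 3 beats/bar ÷ 4 beats/chord = 0.75 chords/bar.
C: 2 beats/bar ÷ 6 beats/chord = 1/3 chords/bar.
D: 3 beats/bar ÷ 1 beat/chord = 3 chords/bar.
E: 4 beats/bar ÷ 1.5 beats/chord = 8/3 chords/bar.
Fastest is D at 3 chords/bar.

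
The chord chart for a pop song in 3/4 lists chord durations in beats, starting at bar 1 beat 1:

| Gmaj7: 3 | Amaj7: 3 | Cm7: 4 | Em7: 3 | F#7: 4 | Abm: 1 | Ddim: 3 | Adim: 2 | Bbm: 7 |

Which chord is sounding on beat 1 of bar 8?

Beat 1 of bar 8 is beat (8−1)×3 + 1 = 22 overall.
Running totals: Gmaj7 ends at 3, Amaj7 ends at 6, Cm7 ends at 10, Em7 ends at 13, F#7 ends at 17, Abm ends at 18, Ddim ends at 21, Adim ends at 23.
Beat 22 falls within Adim.

Adim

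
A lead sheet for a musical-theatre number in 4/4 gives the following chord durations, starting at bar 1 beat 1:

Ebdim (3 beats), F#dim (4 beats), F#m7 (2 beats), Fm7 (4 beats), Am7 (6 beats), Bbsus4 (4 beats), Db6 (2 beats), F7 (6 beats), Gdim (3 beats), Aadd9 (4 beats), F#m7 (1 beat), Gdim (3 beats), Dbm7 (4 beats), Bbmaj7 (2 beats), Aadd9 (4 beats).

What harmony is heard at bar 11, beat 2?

Beat 2 of bar 11 is beat (11−1)×4 + 2 = 42 overall.
Running totals: Ebdim ends at 3, F#dim ends at 7, F#m7 ends at 9, Fm7 ends at 13, Am7 ends at 19, Bbsus4 ends at 23, Db6 ends at 25, F7 ends at 31, Gdim ends at 34, Aadd9 ends at 38, F#m7 ends at 39, Gdim ends at 42.
Beat 42 falls within Gdim.

Gdim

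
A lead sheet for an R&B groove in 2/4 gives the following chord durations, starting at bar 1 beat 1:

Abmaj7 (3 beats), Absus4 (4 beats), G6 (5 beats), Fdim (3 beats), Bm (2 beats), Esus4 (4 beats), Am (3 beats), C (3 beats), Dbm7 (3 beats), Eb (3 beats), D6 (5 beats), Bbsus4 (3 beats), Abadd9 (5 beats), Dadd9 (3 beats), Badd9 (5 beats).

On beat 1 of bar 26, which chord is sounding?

Beat 1 of bar 26 is beat (26−1)×2 + 1 = 51 overall.
Running totals: Abmaj7 ends at 3, Absus4 ends at 7, G6 ends at 12, Fdim ends at 15, Bm ends at 17, Esus4 ends at 21, Am ends at 24, C ends at 27, Dbm7 ends at 30, Eb ends at 33, D6 ends at 38, Bbsus4 ends at 41, Abadd9 ends at 46, Dadd9 ends at 49, Badd9 ends at 54.
Beat 51 falls within Badd9.

Badd9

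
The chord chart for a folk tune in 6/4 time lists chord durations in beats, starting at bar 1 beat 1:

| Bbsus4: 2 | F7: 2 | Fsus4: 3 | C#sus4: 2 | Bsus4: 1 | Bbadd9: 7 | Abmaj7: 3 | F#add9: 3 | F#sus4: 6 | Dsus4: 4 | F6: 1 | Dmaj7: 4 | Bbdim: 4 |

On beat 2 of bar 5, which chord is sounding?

F#sus4

Beat 2 of bar 5 is beat (5−1)×6 + 2 = 26 overall.
Running totals: Bbsus4 ends at 2, F7 ends at 4, Fsus4 ends at 7, C#sus4 ends at 9, Bsus4 ends at 10, Bbadd9 ends at 17, Abmaj7 ends at 20, F#add9 ends at 23, F#sus4 ends at 29.
Beat 26 falls within F#sus4.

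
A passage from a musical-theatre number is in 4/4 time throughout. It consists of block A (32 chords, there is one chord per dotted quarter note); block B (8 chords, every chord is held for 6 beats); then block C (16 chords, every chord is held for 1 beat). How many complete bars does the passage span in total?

28 bars

A: 32 × 1.5 = 48 beats = 12 bars.
B: 8 × 6 = 48 beats = 12 bars.
C: 16 × 1 = 16 beats = 4 bars.
Total: 12 + 12 + 4 = 28 bars.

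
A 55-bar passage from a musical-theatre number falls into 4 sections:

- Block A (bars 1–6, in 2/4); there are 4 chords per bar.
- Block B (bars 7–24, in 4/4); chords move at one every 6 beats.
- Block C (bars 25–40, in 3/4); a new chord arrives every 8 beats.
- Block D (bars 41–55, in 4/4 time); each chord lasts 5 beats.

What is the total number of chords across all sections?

A: 6·2 = 12 beats, 12/0.5 = 24 chords.
B: 18·4 = 72 beats, 72/6 = 12 chords.
C: 16·3 = 48 beats, 48/8 = 6 chords.
D: 15·4 = 60 beats, 60/5 = 12 chords.
Total: 24 + 12 + 6 + 12 = 54.

54 chords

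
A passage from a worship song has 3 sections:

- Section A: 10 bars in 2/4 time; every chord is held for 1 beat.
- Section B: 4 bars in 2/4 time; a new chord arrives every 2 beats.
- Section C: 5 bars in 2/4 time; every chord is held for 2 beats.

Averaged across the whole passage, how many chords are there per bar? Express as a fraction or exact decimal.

29/19 chords per bar

A: 10 × 2 = 20 beats ÷ 1 = 20 chords.
B: 4 × 2 = 8 beats ÷ 2 = 4 chords.
C: 5 × 2 = 10 beats ÷ 2 = 5 chords.
Overall: 29 chords over 19 bars → 29/19 = 29/19 chords per bar.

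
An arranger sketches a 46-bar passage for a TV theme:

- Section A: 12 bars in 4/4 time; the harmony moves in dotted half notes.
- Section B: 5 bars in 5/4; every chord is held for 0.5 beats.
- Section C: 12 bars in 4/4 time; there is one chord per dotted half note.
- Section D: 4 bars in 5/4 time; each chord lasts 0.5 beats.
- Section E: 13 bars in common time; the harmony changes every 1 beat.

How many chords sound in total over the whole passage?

174 chords

A has 48 beats and chords last 3 each, so 16 chords.
B has 25 beats and chords last 0.5 each, so 50 chords.
C has 48 beats and chords last 3 each, so 16 chords.
D has 20 beats and chords last 0.5 each, so 40 chords.
E has 52 beats and chords last 1 each, so 52 chords.
Total: 16 + 50 + 16 + 40 + 52 = 174.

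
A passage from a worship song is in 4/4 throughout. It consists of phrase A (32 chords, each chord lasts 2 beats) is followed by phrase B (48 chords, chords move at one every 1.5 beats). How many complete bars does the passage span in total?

34 bars

A: 32 × 2 = 64 beats = 16 bars.
B: 48 × 1.5 = 72 beats = 18 bars.
Total: 16 + 18 = 34 bars.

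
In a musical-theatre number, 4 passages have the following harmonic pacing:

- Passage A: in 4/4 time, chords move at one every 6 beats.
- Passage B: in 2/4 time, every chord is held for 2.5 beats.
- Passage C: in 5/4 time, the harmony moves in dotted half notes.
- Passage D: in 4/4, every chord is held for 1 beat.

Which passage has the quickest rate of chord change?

A: 4/6 = 2/3 chords/bar.
B: 2/2.5 = 0.8 chords/bar.
C: 5/3 = 5/3 chords/bar.
D: 4/1 = 4 chords/bar.
Fastest is D at 4 chords/bar.

Passage D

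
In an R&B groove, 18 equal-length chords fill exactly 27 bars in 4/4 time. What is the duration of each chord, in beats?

6 beats

27 bars × 4 beats/bar = 108 beats total.
108 beats ÷ 18 chords = 6 beats per chord.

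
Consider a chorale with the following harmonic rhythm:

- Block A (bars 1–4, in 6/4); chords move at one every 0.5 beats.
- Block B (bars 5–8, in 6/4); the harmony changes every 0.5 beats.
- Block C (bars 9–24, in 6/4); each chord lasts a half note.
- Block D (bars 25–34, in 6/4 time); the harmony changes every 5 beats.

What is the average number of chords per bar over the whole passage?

78/17 chords per bar

A: 4 × 6 = 24 beats ÷ 0.5 = 48 chords.
B: 4 × 6 = 24 beats ÷ 0.5 = 48 chords.
C: 16 × 6 = 96 beats ÷ 2 = 48 chords.
D: 10 × 6 = 60 beats ÷ 5 = 12 chords.
Overall: 156 chords over 34 bars → 156/34 = 78/17 chords per bar.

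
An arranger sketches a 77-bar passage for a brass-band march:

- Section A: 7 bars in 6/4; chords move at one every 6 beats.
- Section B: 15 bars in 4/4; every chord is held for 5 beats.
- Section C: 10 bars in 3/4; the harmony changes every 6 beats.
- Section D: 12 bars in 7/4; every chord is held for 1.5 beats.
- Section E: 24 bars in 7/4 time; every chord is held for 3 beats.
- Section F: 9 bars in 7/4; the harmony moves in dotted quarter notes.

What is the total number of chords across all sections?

A: 7·6 = 42 beats, 42/6 = 7 chords.
B: 15·4 = 60 beats, 60/5 = 12 chords.
C: 10·3 = 30 beats, 30/6 = 5 chords.
D: 12·7 = 84 beats, 84/1.5 = 56 chords.
E: 24·7 = 168 beats, 168/3 = 56 chords.
F: 9·7 = 63 beats, 63/1.5 = 42 chords.
Total: 7 + 12 + 5 + 56 + 56 + 42 = 178.

178 chords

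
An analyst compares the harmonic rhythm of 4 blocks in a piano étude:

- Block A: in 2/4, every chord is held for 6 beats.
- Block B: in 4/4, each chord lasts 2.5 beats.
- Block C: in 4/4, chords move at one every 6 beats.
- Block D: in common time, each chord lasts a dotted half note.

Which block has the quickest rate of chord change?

A: 2/6 = 1/3 chords/bar.
B: 4/2.5 = 1.6 chords/bar.
C: 4/6 = 2/3 chords/bar.
D: 4/3 = 4/3 chords/bar.
Fastest is B at 1.6 chords/bar.

Block B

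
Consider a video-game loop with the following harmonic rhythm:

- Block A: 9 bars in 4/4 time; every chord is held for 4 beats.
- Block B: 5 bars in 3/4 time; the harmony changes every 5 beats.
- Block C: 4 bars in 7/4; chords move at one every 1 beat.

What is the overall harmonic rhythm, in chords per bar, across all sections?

20/9 chords per bar

A: 9 bars of 4 beats is 36 beats; at 4 beats each that's 9 chords.
B: 5 bars of 3 beats is 15 beats; at 5 beats each that's 3 chords.
C: 4 bars of 7 beats is 28 beats; at 1 beat each that's 28 chords.
Overall: 40 chords over 18 bars → 40/18 = 20/9 chords per bar.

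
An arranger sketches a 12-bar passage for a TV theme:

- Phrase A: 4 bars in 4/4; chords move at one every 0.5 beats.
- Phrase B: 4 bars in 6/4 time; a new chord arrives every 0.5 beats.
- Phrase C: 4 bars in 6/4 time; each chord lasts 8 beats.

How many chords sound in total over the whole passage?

83 chords

A has 16 beats and chords last 0.5 each, so 32 chords.
B has 24 beats and chords last 0.5 each, so 48 chords.
C has 24 beats and chords last 8 each, so 3 chords.
Total: 32 + 48 + 3 = 83.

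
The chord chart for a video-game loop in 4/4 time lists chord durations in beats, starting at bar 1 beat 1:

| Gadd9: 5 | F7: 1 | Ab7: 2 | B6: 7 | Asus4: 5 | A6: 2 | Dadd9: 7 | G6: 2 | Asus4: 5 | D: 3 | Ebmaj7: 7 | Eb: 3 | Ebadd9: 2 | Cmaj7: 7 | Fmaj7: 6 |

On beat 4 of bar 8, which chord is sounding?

Asus4

Beat 4 of bar 8 is beat (8−1)×4 + 4 = 32 overall.
Running totals: Gadd9 ends at 5, F7 ends at 6, Ab7 ends at 8, B6 ends at 15, Asus4 ends at 20, A6 ends at 22, Dadd9 ends at 29, G6 ends at 31, Asus4 ends at 36.
Beat 32 falls within Asus4.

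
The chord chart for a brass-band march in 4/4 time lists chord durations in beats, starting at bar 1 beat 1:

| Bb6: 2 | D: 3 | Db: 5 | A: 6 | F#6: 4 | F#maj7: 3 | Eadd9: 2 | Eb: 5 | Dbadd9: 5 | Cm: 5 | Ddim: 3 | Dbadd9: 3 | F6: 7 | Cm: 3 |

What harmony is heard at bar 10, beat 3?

Cm

Beat 3 of bar 10 is beat (10−1)×4 + 3 = 39 overall.
Running totals: Bb6 ends at 2, D ends at 5, Db ends at 10, A ends at 16, F#6 ends at 20, F#maj7 ends at 23, Eadd9 ends at 25, Eb ends at 30, Dbadd9 ends at 35, Cm ends at 40.
Beat 39 falls within Cm.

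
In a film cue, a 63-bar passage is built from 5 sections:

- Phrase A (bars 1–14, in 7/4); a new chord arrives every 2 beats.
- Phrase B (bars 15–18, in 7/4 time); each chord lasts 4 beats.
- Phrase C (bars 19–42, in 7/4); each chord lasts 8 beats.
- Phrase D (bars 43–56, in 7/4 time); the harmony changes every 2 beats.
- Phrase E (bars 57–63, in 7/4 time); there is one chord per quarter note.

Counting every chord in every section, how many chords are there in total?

A has 98 beats and chords last 2 each, so 49 chords.
B has 28 beats and chords last 4 each, so 7 chords.
C has 168 beats and chords last 8 each, so 21 chords.
D has 98 beats and chords last 2 each, so 49 chords.
E has 49 beats and chords last 1 each, so 49 chords.
Total: 49 + 7 + 21 + 49 + 49 = 175.

175 chords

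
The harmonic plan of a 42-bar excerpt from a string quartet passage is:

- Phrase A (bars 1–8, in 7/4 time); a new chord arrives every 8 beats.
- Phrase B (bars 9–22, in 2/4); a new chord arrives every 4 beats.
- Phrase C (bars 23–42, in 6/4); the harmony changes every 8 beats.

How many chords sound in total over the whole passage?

A: 8 bars × 7 beats = 56 beats; 8 beats/chord → 7 chords.
B: 14 bars × 2 beats = 28 beats; 4 beats/chord → 7 chords.
C: 20 bars × 6 beats = 120 beats; 8 beats/chord → 15 chords.
Total: 7 + 7 + 15 = 29.

29 chords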